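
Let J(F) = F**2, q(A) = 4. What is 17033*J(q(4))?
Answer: 272528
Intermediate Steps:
17033*J(q(4)) = 17033*4**2 = 17033*16 = 272528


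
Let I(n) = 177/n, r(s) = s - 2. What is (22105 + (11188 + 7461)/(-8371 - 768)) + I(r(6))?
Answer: 809613387/36556 ≈ 22147.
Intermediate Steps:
r(s) = -2 + s
(22105 + (11188 + 7461)/(-8371 - 768)) + I(r(6)) = (22105 + (11188 + 7461)/(-8371 - 768)) + 177/(-2 + 6) = (22105 + 18649/(-9139)) + 177/4 = (22105 + 18649*(-1/9139)) + 177*(¼) = (22105 - 18649/9139) + 177/4 = 201998946/9139 + 177/4 = 809613387/36556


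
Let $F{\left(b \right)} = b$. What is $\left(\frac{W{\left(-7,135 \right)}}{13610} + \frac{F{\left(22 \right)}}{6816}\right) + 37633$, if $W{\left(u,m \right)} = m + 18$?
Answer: $\frac{872763797087}{23191440} \approx 37633.0$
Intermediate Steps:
$W{\left(u,m \right)} = 18 + m$
$\left(\frac{W{\left(-7,135 \right)}}{13610} + \frac{F{\left(22 \right)}}{6816}\right) + 37633 = \left(\frac{18 + 135}{13610} + \frac{22}{6816}\right) + 37633 = \left(153 \cdot \frac{1}{13610} + 22 \cdot \frac{1}{6816}\right) + 37633 = \left(\frac{153}{13610} + \frac{11}{3408}\right) + 37633 = \frac{335567}{23191440} + 37633 = \frac{872763797087}{23191440}$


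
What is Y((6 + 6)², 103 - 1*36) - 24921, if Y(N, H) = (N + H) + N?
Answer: -24566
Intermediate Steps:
Y(N, H) = H + 2*N (Y(N, H) = (H + N) + N = H + 2*N)
Y((6 + 6)², 103 - 1*36) - 24921 = ((103 - 1*36) + 2*(6 + 6)²) - 24921 = ((103 - 36) + 2*12²) - 24921 = (67 + 2*144) - 24921 = (67 + 288) - 24921 = 355 - 24921 = -24566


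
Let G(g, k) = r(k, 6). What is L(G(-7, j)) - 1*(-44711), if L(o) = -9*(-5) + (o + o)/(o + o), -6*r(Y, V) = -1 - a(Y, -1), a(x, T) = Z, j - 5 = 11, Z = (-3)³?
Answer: 44757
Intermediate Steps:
Z = -27
j = 16 (j = 5 + 11 = 16)
a(x, T) = -27
r(Y, V) = -13/3 (r(Y, V) = -(-1 - 1*(-27))/6 = -(-1 + 27)/6 = -⅙*26 = -13/3)
G(g, k) = -13/3
L(o) = 46 (L(o) = 45 + (2*o)/((2*o)) = 45 + (2*o)*(1/(2*o)) = 45 + 1 = 46)
L(G(-7, j)) - 1*(-44711) = 46 - 1*(-44711) = 46 + 44711 = 44757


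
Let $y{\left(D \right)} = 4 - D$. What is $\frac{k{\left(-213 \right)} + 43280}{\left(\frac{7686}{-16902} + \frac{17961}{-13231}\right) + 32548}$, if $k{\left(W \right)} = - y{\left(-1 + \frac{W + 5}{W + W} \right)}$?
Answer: $\frac{38173201695737}{28708912133236} \approx 1.3297$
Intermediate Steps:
$k{\left(W \right)} = -5 + \frac{5 + W}{2 W}$ ($k{\left(W \right)} = - (4 - \left(-1 + \frac{W + 5}{W + W}\right)) = - (4 - \left(-1 + \frac{5 + W}{2 W}\right)) = - (4 + \left(1 - \frac{5 + W}{2 W}\right)) = - (5 - \frac{5 + W}{2 W}) = -5 + \frac{5 + W}{2 W}$)
$\frac{k{\left(-213 \right)} + 43280}{\left(\frac{7686}{-16902} + \frac{17961}{-13231}\right) + 32548} = \frac{\frac{5 - -1917}{2 \left(-213\right)} + 43280}{\left(\frac{7686}{-16902} + \frac{17961}{-13231}\right) + 32548} = \frac{\frac{1}{2} \left(- \frac{1}{213}\right) \left(5 + 1917\right) + 43280}{\left(7686 \left(- \frac{1}{16902}\right) + 17961 \left(- \frac{1}{13231}\right)\right) + 32548} = \frac{\frac{1}{2} \left(- \frac{1}{213}\right) 1922 + 43280}{\left(- \frac{427}{939} - \frac{17961}{13231}\right) + 32548} = \frac{- \frac{961}{213} + 43280}{- \frac{22515016}{12423909} + 32548} = \frac{9217679}{213 \cdot \frac{404350875116}{12423909}} = \frac{9217679}{213} \cdot \frac{12423909}{404350875116} = \frac{38173201695737}{28708912133236}$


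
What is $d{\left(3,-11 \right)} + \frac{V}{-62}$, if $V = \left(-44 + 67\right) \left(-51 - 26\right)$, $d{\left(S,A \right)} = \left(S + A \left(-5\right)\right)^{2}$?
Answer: $\frac{210339}{62} \approx 3392.6$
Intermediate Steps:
$d{\left(S,A \right)} = \left(S - 5 A\right)^{2}$
$V = -1771$ ($V = 23 \left(-77\right) = -1771$)
$d{\left(3,-11 \right)} + \frac{V}{-62} = \left(\left(-1\right) 3 + 5 \left(-11\right)\right)^{2} + \frac{1}{-62} \left(-1771\right) = \left(-3 - 55\right)^{2} - - \frac{1771}{62} = \left(-58\right)^{2} + \frac{1771}{62} = 3364 + \frac{1771}{62} = \frac{210339}{62}$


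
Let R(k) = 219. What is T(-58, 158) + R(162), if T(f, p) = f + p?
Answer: 319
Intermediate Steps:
T(-58, 158) + R(162) = (-58 + 158) + 219 = 100 + 219 = 319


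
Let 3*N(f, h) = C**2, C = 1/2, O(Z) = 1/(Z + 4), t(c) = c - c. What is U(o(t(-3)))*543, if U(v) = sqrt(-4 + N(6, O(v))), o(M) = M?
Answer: 181*I*sqrt(141)/2 ≈ 1074.6*I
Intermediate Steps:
t(c) = 0
O(Z) = 1/(4 + Z)
C = 1/2 ≈ 0.50000
N(f, h) = 1/12 (N(f, h) = (1/2)**2/3 = (1/3)*(1/4) = 1/12)
U(v) = I*sqrt(141)/6 (U(v) = sqrt(-4 + 1/12) = sqrt(-47/12) = I*sqrt(141)/6)
U(o(t(-3)))*543 = (I*sqrt(141)/6)*543 = 181*I*sqrt(141)/2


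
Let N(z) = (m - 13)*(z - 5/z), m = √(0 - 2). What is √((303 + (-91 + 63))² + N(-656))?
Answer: √(2263376423 - 17643571*I*√2)/164 ≈ 290.1 - 1.599*I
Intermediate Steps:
m = I*√2 (m = √(-2) = I*√2 ≈ 1.4142*I)
N(z) = (-13 + I*√2)*(z - 5/z) (N(z) = (I*√2 - 13)*(z - 5/z) = (-13 + I*√2)*(z - 5/z))
√((303 + (-91 + 63))² + N(-656)) = √((303 + (-91 + 63))² + (65 + (-656)²*(-13 + I*√2) - 5*I*√2)/(-656)) = √((303 - 28)² - (65 + 430336*(-13 + I*√2) - 5*I*√2)/656) = √(275² - (65 + (-5594368 + 430336*I*√2) - 5*I*√2)/656) = √(75625 - (-5594303 + 430331*I*√2)/656) = √(75625 + (5594303/656 - 430331*I*√2/656)) = √(55204303/656 - 430331*I*√2/656)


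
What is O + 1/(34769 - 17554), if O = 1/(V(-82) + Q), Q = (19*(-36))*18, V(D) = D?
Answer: -4821/213362710 ≈ -2.2595e-5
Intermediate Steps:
Q = -12312 (Q = -684*18 = -12312)
O = -1/12394 (O = 1/(-82 - 12312) = 1/(-12394) = -1/12394 ≈ -8.0684e-5)
O + 1/(34769 - 17554) = -1/12394 + 1/(34769 - 17554) = -1/12394 + 1/17215 = -4821/213362710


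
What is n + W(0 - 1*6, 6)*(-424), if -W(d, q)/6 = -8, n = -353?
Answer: -20705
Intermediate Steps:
W(d, q) = 48 (W(d, q) = -6*(-8) = 48)
n + W(0 - 1*6, 6)*(-424) = -353 + 48*(-424) = -353 - 20352 = -20705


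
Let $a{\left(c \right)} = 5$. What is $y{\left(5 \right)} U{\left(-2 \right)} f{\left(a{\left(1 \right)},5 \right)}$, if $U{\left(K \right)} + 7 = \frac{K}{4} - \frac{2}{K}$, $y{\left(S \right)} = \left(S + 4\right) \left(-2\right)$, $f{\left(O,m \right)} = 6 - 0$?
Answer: $702$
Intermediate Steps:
$f{\left(O,m \right)} = 6$ ($f{\left(O,m \right)} = 6 + 0 = 6$)
$y{\left(S \right)} = -8 - 2 S$ ($y{\left(S \right)} = \left(4 + S\right) \left(-2\right) = -8 - 2 S$)
$U{\left(K \right)} = -7 - \frac{2}{K} + \frac{K}{4}$ ($U{\left(K \right)} = -7 + \left(\frac{K}{4} - \frac{2}{K}\right) = -7 + \left(- \frac{2}{K} + \frac{K}{4}\right) = -7 - \frac{2}{K} + \frac{K}{4}$)
$y{\left(5 \right)} U{\left(-2 \right)} f{\left(a{\left(1 \right)},5 \right)} = \left(-8 - 10\right) \left(-7 - \frac{2}{-2} + \frac{1}{4} \left(-2\right)\right) 6 = \left(-8 - 10\right) \left(-7 - -1 - \frac{1}{2}\right) 6 = - 18 \left(-7 + 1 - \frac{1}{2}\right) 6 = \left(-18\right) \left(- \frac{13}{2}\right) 6 = 117 \cdot 6 = 702$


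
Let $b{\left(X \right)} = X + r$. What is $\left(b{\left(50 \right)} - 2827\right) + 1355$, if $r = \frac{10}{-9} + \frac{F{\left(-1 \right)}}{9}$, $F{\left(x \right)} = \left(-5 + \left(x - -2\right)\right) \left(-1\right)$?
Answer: $- \frac{4268}{3} \approx -1422.7$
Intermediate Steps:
$F{\left(x \right)} = 3 - x$ ($F{\left(x \right)} = \left(-5 + \left(x + 2\right)\right) \left(-1\right) = \left(-5 + \left(2 + x\right)\right) \left(-1\right) = \left(-3 + x\right) \left(-1\right) = 3 - x$)
$r = - \frac{2}{3}$ ($r = \frac{10}{-9} + \frac{3 - -1}{9} = 10 \left(- \frac{1}{9}\right) + \left(3 + 1\right) \frac{1}{9} = - \frac{10}{9} + 4 \cdot \frac{1}{9} = - \frac{10}{9} + \frac{4}{9} = - \frac{2}{3} \approx -0.66667$)
$b{\left(X \right)} = - \frac{2}{3} + X$ ($b{\left(X \right)} = X - \frac{2}{3} = - \frac{2}{3} + X$)
$\left(b{\left(50 \right)} - 2827\right) + 1355 = \left(\left(- \frac{2}{3} + 50\right) - 2827\right) + 1355 = \left(\frac{148}{3} - 2827\right) + 1355 = - \frac{8333}{3} + 1355 = - \frac{4268}{3}$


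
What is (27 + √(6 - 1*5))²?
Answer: 784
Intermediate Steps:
(27 + √(6 - 1*5))² = (27 + √(6 - 5))² = (27 + √1)² = (27 + 1)² = 28² = 784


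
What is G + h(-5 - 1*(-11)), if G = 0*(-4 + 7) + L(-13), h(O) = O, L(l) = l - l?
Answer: 6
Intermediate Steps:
L(l) = 0
G = 0 (G = 0*(-4 + 7) + 0 = 0*3 + 0 = 0 + 0 = 0)
G + h(-5 - 1*(-11)) = 0 + (-5 - 1*(-11)) = 0 + (-5 + 11) = 0 + 6 = 6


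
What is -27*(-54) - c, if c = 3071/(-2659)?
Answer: 3879893/2659 ≈ 1459.2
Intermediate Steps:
c = -3071/2659 (c = 3071*(-1/2659) = -3071/2659 ≈ -1.1549)
-27*(-54) - c = -27*(-54) - 1*(-3071/2659) = 1458 + 3071/2659 = 3879893/2659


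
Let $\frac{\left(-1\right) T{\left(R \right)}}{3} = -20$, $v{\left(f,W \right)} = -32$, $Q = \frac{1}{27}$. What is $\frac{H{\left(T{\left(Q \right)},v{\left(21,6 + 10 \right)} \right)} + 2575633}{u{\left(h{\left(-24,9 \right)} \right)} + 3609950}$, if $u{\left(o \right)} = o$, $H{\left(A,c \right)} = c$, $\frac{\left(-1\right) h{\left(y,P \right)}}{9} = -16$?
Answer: $\frac{2575601}{3610094} \approx 0.71344$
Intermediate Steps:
$h{\left(y,P \right)} = 144$ ($h{\left(y,P \right)} = \left(-9\right) \left(-16\right) = 144$)
$Q = \frac{1}{27} \approx 0.037037$
$T{\left(R \right)} = 60$ ($T{\left(R \right)} = \left(-3\right) \left(-20\right) = 60$)
$\frac{H{\left(T{\left(Q \right)},v{\left(21,6 + 10 \right)} \right)} + 2575633}{u{\left(h{\left(-24,9 \right)} \right)} + 3609950} = \frac{-32 + 2575633}{144 + 3609950} = \frac{2575601}{3610094}$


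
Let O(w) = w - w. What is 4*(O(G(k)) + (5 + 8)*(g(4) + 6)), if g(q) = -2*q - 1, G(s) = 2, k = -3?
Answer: -156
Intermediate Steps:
O(w) = 0
g(q) = -1 - 2*q
4*(O(G(k)) + (5 + 8)*(g(4) + 6)) = 4*(0 + (5 + 8)*((-1 - 2*4) + 6)) = 4*(0 + 13*((-1 - 8) + 6)) = 4*(0 + 13*(-9 + 6)) = 4*(0 + 13*(-3)) = 4*(0 - 39) = 4*(-39) = -156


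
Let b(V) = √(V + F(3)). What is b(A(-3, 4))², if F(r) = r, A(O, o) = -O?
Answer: 6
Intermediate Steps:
b(V) = √(3 + V) (b(V) = √(V + 3) = √(3 + V))
b(A(-3, 4))² = (√(3 - 1*(-3)))² = (√(3 + 3))² = (√6)² = 6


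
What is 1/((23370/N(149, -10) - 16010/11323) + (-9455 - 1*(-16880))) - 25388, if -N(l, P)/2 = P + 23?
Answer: -1875656035117/73879630 ≈ -25388.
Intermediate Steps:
N(l, P) = -46 - 2*P (N(l, P) = -2*(P + 23) = -2*(23 + P) = -46 - 2*P)
1/((23370/N(149, -10) - 16010/11323) + (-9455 - 1*(-16880))) - 25388 = 1/((23370/(-46 - 2*(-10)) - 16010/11323) + (-9455 - 1*(-16880))) - 25388 = 1/((23370/(-46 + 20) - 16010*1/11323) + (-9455 + 16880)) - 25388 = 1/((23370/(-26) - 16010/11323) + 7425) - 25388 = 1/((23370*(-1/26) - 16010/11323) + 7425) - 25388 = 1/((-11685/13 - 16010/11323) + 7425) - 25388 = 1/(-10193645/11323 + 7425) - 25388 = 1/(73879630/11323) - 25388 = 11323/73879630 - 25388 = -1875656035117/73879630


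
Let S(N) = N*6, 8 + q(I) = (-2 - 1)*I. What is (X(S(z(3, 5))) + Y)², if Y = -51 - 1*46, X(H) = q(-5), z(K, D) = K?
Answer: 8100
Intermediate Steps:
q(I) = -8 - 3*I (q(I) = -8 + (-2 - 1)*I = -8 - 3*I)
S(N) = 6*N
X(H) = 7 (X(H) = -8 - 3*(-5) = -8 + 15 = 7)
Y = -97 (Y = -51 - 46 = -97)
(X(S(z(3, 5))) + Y)² = (7 - 97)² = (-90)² = 8100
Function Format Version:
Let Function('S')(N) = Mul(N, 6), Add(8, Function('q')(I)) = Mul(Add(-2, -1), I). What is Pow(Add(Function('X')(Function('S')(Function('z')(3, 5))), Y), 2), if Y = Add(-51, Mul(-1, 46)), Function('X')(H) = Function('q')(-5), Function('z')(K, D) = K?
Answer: 8100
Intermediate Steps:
Function('q')(I) = Add(-8, Mul(-3, I)) (Function('q')(I) = Add(-8, Mul(Add(-2, -1), I)) = Add(-8, Mul(-3, I)))
Function('S')(N) = Mul(6, N)
Function('X')(H) = 7 (Function('X')(H) = Add(-8, Mul(-3, -5)) = Add(-8, 15) = 7)
Y = -97 (Y = Add(-51, -46) = -97)
Pow(Add(Function('X')(Function('S')(Function('z')(3, 5))), Y), 2) = Pow(Add(7, -97), 2) = Pow(-90, 2) = 8100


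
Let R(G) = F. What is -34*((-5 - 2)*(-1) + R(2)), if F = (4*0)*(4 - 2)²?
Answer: -238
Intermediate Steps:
F = 0 (F = 0*2² = 0*4 = 0)
R(G) = 0
-34*((-5 - 2)*(-1) + R(2)) = -34*((-5 - 2)*(-1) + 0) = -34*(-7*(-1) + 0) = -34*(7 + 0) = -34*7 = -238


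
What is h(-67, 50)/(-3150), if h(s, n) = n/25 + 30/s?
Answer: -52/105525 ≈ -0.00049277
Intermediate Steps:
h(s, n) = 30/s + n/25 (h(s, n) = n*(1/25) + 30/s = n/25 + 30/s = 30/s + n/25)
h(-67, 50)/(-3150) = (30/(-67) + (1/25)*50)/(-3150) = (30*(-1/67) + 2)*(-1/3150) = (-30/67 + 2)*(-1/3150) = (104/67)*(-1/3150) = -52/105525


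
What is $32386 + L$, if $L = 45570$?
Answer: $77956$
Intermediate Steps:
$32386 + L = 32386 + 45570 = 77956$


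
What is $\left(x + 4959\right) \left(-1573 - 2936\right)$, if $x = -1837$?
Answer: $-14077098$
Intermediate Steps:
$\left(x + 4959\right) \left(-1573 - 2936\right) = \left(-1837 + 4959\right) \left(-1573 - 2936\right) = 3122 \left(-4509\right) = -14077098$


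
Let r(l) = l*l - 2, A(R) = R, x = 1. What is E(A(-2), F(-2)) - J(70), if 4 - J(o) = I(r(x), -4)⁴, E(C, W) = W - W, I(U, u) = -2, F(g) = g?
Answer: 12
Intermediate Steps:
r(l) = -2 + l² (r(l) = l² - 2 = -2 + l²)
E(C, W) = 0
J(o) = -12 (J(o) = 4 - 1*(-2)⁴ = 4 - 1*16 = 4 - 16 = -12)
E(A(-2), F(-2)) - J(70) = 0 - 1*(-12) = 0 + 12 = 12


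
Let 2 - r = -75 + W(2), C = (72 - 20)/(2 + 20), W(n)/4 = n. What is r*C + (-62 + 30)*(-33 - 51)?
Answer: 31362/11 ≈ 2851.1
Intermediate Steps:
W(n) = 4*n
C = 26/11 (C = 52/22 = 52*(1/22) = 26/11 ≈ 2.3636)
r = 69 (r = 2 - (-75 + 4*2) = 2 - (-75 + 8) = 2 - 1*(-67) = 2 + 67 = 69)
r*C + (-62 + 30)*(-33 - 51) = 69*(26/11) + (-62 + 30)*(-33 - 51) = 1794/11 - 32*(-84) = 1794/11 + 2688 = 31362/11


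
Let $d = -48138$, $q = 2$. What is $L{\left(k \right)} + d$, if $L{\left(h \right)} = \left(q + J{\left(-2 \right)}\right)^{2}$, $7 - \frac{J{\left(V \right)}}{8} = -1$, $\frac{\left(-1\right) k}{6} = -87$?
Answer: $-43782$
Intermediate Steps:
$k = 522$ ($k = \left(-6\right) \left(-87\right) = 522$)
$J{\left(V \right)} = 64$ ($J{\left(V \right)} = 56 - -8 = 56 + 8 = 64$)
$L{\left(h \right)} = 4356$ ($L{\left(h \right)} = \left(2 + 64\right)^{2} = 66^{2} = 4356$)
$L{\left(k \right)} + d = 4356 - 48138 = -43782$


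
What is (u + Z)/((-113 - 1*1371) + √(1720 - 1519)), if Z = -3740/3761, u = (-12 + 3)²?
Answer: -446537084/8281928855 - 300901*√201/8281928855 ≈ -0.054432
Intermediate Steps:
u = 81 (u = (-9)² = 81)
Z = -3740/3761 (Z = -3740*1/3761 = -3740/3761 ≈ -0.99442)
(u + Z)/((-113 - 1*1371) + √(1720 - 1519)) = (81 - 3740/3761)/((-113 - 1*1371) + √(1720 - 1519)) = 300901/(3761*((-113 - 1371) + √201)) = 300901/(3761*(-1484 + √201))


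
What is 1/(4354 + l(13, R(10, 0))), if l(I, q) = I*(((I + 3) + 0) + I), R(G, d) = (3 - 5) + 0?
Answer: 1/4731 ≈ 0.00021137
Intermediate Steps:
R(G, d) = -2 (R(G, d) = -2 + 0 = -2)
l(I, q) = I*(3 + 2*I) (l(I, q) = I*(((3 + I) + 0) + I) = I*((3 + I) + I) = I*(3 + 2*I))
1/(4354 + l(13, R(10, 0))) = 1/(4354 + 13*(3 + 2*13)) = 1/(4354 + 13*(3 + 26)) = 1/(4354 + 13*29) = 1/(4354 + 377) = 1/4731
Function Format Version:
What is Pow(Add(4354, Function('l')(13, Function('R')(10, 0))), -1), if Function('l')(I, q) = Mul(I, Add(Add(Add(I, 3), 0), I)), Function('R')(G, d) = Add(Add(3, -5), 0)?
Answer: Rational(1, 4731) ≈ 0.00021137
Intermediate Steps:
Function('R')(G, d) = -2 (Function('R')(G, d) = Add(-2, 0) = -2)
Function('l')(I, q) = Mul(I, Add(3, Mul(2, I))) (Function('l')(I, q) = Mul(I, Add(Add(Add(3, I), 0), I)) = Mul(I, Add(Add(3, I), I)) = Mul(I, Add(3, Mul(2, I))))
Pow(Add(4354, Function('l')(13, Function('R')(10, 0))), -1) = Pow(Add(4354, Mul(13, Add(3, Mul(2, 13)))), -1) = Pow(Add(4354, Mul(13, Add(3, 26))), -1) = Pow(Add(4354, Mul(13, 29)), -1) = Pow(Add(4354, 377), -1) = Pow(4731, -1) = Rational(1, 4731)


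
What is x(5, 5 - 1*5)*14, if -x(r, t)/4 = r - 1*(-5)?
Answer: -560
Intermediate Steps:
x(r, t) = -20 - 4*r (x(r, t) = -4*(r - 1*(-5)) = -4*(r + 5) = -4*(5 + r) = -20 - 4*r)
x(5, 5 - 1*5)*14 = (-20 - 4*5)*14 = (-20 - 20)*14 = -40*14 = -560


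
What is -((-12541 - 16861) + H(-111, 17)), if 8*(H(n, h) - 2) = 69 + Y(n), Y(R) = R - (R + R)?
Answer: 58755/2 ≈ 29378.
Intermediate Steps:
Y(R) = -R (Y(R) = R - 2*R = -R)
H(n, h) = 85/8 - n/8 (H(n, h) = 2 + (69 - n)/8 = 2 + (69/8 - n/8) = 85/8 - n/8)
-((-12541 - 16861) + H(-111, 17)) = -((-12541 - 16861) + (85/8 - ⅛*(-111))) = -(-29402 + (85/8 + 111/8)) = -(-29402 + 49/2) = -1*(-58755/2) = 58755/2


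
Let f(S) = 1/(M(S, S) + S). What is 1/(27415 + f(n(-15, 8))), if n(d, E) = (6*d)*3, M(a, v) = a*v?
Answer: 72630/1991151451 ≈ 3.6476e-5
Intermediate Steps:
n(d, E) = 18*d
f(S) = 1/(S + S²) (f(S) = 1/(S*S + S) = 1/(S² + S) = 1/(S + S²))
1/(27415 + f(n(-15, 8))) = 1/(27415 + 1/(((18*(-15)))*(1 + 18*(-15)))) = 1/(27415 + 1/((-270)*(1 - 270))) = 1/(27415 - 1/270/(-269)) = 1/(27415 - 1/270*(-1/269)) = 1/(27415 + 1/72630) = 1/(1991151451/72630) = 72630/1991151451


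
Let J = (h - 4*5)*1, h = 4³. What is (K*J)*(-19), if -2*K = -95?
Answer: -39710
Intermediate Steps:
K = 95/2 (K = -½*(-95) = 95/2 ≈ 47.500)
h = 64
J = 44 (J = (64 - 4*5)*1 = (64 - 20)*1 = 44*1 = 44)
(K*J)*(-19) = ((95/2)*44)*(-19) = 2090*(-19) = -39710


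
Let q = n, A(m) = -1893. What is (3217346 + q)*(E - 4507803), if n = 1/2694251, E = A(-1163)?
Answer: -39091567752435904512/2694251 ≈ -1.4509e+13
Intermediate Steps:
E = -1893
n = 1/2694251 ≈ 3.7116e-7
q = 1/2694251 ≈ 3.7116e-7
(3217346 + q)*(E - 4507803) = (3217346 + 1/2694251)*(-1893 - 4507803) = (8668337677847/2694251)*(-4509696) = -39091567752435904512/2694251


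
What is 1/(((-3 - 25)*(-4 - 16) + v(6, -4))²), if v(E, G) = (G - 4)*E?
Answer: 1/262144 ≈ 3.8147e-6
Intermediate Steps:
v(E, G) = E*(-4 + G) (v(E, G) = (-4 + G)*E = E*(-4 + G))
1/(((-3 - 25)*(-4 - 16) + v(6, -4))²) = 1/(((-3 - 25)*(-4 - 16) + 6*(-4 - 4))²) = 1/((-28*(-20) + 6*(-8))²) = 1/((560 - 48)²) = 1/(512²) = 1/262144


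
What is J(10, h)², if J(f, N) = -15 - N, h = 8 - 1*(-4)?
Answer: 729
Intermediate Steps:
h = 12 (h = 8 + 4 = 12)
J(10, h)² = (-15 - 1*12)² = (-15 - 12)² = (-27)² = 729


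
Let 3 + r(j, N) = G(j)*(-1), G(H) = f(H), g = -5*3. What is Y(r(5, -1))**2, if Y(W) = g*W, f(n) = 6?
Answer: 18225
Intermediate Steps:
g = -15
G(H) = 6
r(j, N) = -9 (r(j, N) = -3 + 6*(-1) = -3 - 6 = -9)
Y(W) = -15*W
Y(r(5, -1))**2 = (-15*(-9))**2 = 135**2 = 18225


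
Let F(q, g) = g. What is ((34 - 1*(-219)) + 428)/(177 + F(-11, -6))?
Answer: 227/57 ≈ 3.9825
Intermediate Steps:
((34 - 1*(-219)) + 428)/(177 + F(-11, -6)) = ((34 - 1*(-219)) + 428)/(177 - 6) = ((34 + 219) + 428)/171 = (253 + 428)*(1/171) = 681*(1/171) = 227/57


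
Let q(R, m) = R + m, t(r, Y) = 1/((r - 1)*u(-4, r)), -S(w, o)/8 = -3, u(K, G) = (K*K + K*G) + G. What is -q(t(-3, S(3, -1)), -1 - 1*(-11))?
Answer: -999/100 ≈ -9.9900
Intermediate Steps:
u(K, G) = G + K² + G*K (u(K, G) = (K² + G*K) + G = G + K² + G*K)
S(w, o) = 24 (S(w, o) = -8*(-3) = 24)
t(r, Y) = 1/((-1 + r)*(16 - 3*r)) (t(r, Y) = 1/((r - 1)*(r + (-4)² + r*(-4))) = 1/((-1 + r)*(r + 16 - 4*r)) = 1/((-1 + r)*(16 - 3*r)))
-q(t(-3, S(3, -1)), -1 - 1*(-11)) = -(1/((-1 - 3)*(16 - 3*(-3))) + (-1 - 1*(-11))) = -(1/((-4)*(16 + 9)) + (-1 + 11)) = -(-¼/25 + 10) = -(-¼*1/25 + 10) = -(-1/100 + 10) = -1*999/100 = -999/100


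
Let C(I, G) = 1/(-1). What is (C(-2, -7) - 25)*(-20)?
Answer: 520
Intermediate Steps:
C(I, G) = -1
(C(-2, -7) - 25)*(-20) = (-1 - 25)*(-20) = -26*(-20) = 520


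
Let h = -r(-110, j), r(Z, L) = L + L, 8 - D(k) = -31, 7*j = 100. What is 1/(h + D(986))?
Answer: 7/73 ≈ 0.095890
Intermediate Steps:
j = 100/7 (j = (1/7)*100 = 100/7 ≈ 14.286)
D(k) = 39 (D(k) = 8 - 1*(-31) = 8 + 31 = 39)
r(Z, L) = 2*L
h = -200/7 (h = -2*100/7 = -1*200/7 = -200/7 ≈ -28.571)
1/(h + D(986)) = 1/(-200/7 + 39) = 1/(73/7) = 7/73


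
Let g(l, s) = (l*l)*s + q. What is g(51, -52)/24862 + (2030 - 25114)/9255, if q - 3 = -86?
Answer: -1826439833/230097810 ≈ -7.9377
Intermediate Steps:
q = -83 (q = 3 - 86 = -83)
g(l, s) = -83 + s*l**2 (g(l, s) = (l*l)*s - 83 = l**2*s - 83 = s*l**2 - 83 = -83 + s*l**2)
g(51, -52)/24862 + (2030 - 25114)/9255 = (-83 - 52*51**2)/24862 + (2030 - 25114)/9255 = (-83 - 52*2601)*(1/24862) - 23084*1/9255 = (-83 - 135252)*(1/24862) - 23084/9255 = -135335*1/24862 - 23084/9255 = -135335/24862 - 23084/9255 = -1826439833/230097810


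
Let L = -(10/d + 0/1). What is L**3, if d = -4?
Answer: 125/8 ≈ 15.625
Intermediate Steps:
L = 5/2 (L = -(10/(-4) + 0/1) = -(10*(-1/4) + 0*1) = -(-5/2 + 0) = -1*(-5/2) = 5/2 ≈ 2.5000)
L**3 = (5/2)**3 = 125/8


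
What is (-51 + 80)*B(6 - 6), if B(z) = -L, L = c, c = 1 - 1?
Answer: 0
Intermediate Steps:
c = 0
L = 0
B(z) = 0 (B(z) = -1*0 = 0)
(-51 + 80)*B(6 - 6) = (-51 + 80)*0 = 29*0 = 0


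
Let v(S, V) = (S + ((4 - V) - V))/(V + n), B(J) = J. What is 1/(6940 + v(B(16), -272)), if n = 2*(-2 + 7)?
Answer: 131/908858 ≈ 0.00014414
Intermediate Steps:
n = 10 (n = 2*5 = 10)
v(S, V) = (4 + S - 2*V)/(10 + V) (v(S, V) = (S + ((4 - V) - V))/(V + 10) = (S + (4 - 2*V))/(10 + V) = (4 + S - 2*V)/(10 + V))
1/(6940 + v(B(16), -272)) = 1/(6940 + (4 + 16 - 2*(-272))/(10 - 272)) = 1/(6940 + (4 + 16 + 544)/(-262)) = 1/(6940 - 1/262*564) = 1/(6940 - 282/131) = 1/(908858/131) = 131/908858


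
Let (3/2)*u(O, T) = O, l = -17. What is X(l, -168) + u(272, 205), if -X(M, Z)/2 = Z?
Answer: 1552/3 ≈ 517.33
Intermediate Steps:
u(O, T) = 2*O/3
X(M, Z) = -2*Z
X(l, -168) + u(272, 205) = -2*(-168) + (⅔)*272 = 336 + 544/3 = 1552/3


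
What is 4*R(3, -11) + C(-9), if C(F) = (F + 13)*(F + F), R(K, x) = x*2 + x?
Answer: -204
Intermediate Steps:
R(K, x) = 3*x (R(K, x) = 2*x + x = 3*x)
C(F) = 2*F*(13 + F) (C(F) = (13 + F)*(2*F) = 2*F*(13 + F))
4*R(3, -11) + C(-9) = 4*(3*(-11)) + 2*(-9)*(13 - 9) = 4*(-33) + 2*(-9)*4 = -132 - 72 = -204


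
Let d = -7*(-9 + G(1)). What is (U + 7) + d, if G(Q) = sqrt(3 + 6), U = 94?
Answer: 143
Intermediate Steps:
G(Q) = 3 (G(Q) = sqrt(9) = 3)
d = 42 (d = -7*(-9 + 3) = -7*(-6) = 42)
(U + 7) + d = (94 + 7) + 42 = 101 + 42 = 143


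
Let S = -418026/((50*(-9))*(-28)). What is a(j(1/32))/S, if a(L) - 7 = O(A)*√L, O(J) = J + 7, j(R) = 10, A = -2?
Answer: -2100/9953 - 1500*√10/9953 ≈ -0.68757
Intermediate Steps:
O(J) = 7 + J
a(L) = 7 + 5*√L (a(L) = 7 + (7 - 2)*√L = 7 + 5*√L)
S = -9953/300 (S = -418026/((-450*(-28))) = -418026/12600 = -418026*1/12600 = -9953/300 ≈ -33.177)
a(j(1/32))/S = (7 + 5*√10)/(-9953/300) = (7 + 5*√10)*(-300/9953) = -2100/9953 - 1500*√10/9953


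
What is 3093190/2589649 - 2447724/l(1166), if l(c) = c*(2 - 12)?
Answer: 1593703151069/7548826835 ≈ 211.12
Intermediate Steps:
l(c) = -10*c (l(c) = c*(-10) = -10*c)
3093190/2589649 - 2447724/l(1166) = 3093190/2589649 - 2447724/((-10*1166)) = 3093190*(1/2589649) - 2447724/(-11660) = 3093190/2589649 - 2447724*(-1/11660) = 3093190/2589649 + 611931/2915 = 1593703151069/7548826835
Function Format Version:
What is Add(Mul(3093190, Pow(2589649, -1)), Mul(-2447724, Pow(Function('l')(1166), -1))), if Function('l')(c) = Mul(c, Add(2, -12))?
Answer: Rational(1593703151069, 7548826835) ≈ 211.12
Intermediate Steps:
Function('l')(c) = Mul(-10, c) (Function('l')(c) = Mul(c, -10) = Mul(-10, c))
Add(Mul(3093190, Pow(2589649, -1)), Mul(-2447724, Pow(Function('l')(1166), -1))) = Add(Mul(3093190, Pow(2589649, -1)), Mul(-2447724, Pow(Mul(-10, 1166), -1))) = Add(Mul(3093190, Rational(1, 2589649)), Mul(-2447724, Pow(-11660, -1))) = Add(Rational(3093190, 2589649), Mul(-2447724, Rational(-1, 11660))) = Add(Rational(3093190, 2589649), Rational(611931, 2915)) = Rational(1593703151069, 7548826835)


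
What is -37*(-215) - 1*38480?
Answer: -30525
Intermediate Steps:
-37*(-215) - 1*38480 = 7955 - 38480 = -30525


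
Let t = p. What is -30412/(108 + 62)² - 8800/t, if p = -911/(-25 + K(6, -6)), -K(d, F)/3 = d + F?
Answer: -1596426333/6581975 ≈ -242.55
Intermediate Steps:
K(d, F) = -3*F - 3*d (K(d, F) = -3*(d + F) = -3*(F + d) = -3*F - 3*d)
p = 911/25 (p = -911/(-25 + (-3*(-6) - 3*6)) = -911/(-25 + (18 - 18)) = -911/(-25 + 0) = -911/(-25) = -911*(-1/25) = 911/25 ≈ 36.440)
t = 911/25 ≈ 36.440
-30412/(108 + 62)² - 8800/t = -30412/(108 + 62)² - 8800/911/25 = -30412/(170²) - 8800*25/911 = -30412/28900 - 220000/911 = -30412*1/28900 - 220000/911 = -7603/7225 - 220000/911 = -1596426333/6581975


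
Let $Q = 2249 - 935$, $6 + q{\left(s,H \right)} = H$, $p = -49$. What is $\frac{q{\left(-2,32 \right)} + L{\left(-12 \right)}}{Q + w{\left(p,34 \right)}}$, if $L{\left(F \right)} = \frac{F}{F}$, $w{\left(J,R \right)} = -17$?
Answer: $\frac{27}{1297} \approx 0.020817$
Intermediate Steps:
$q{\left(s,H \right)} = -6 + H$
$Q = 1314$
$L{\left(F \right)} = 1$
$\frac{q{\left(-2,32 \right)} + L{\left(-12 \right)}}{Q + w{\left(p,34 \right)}} = \frac{\left(-6 + 32\right) + 1}{1314 - 17} = \frac{26 + 1}{1297} = 27 \cdot \frac{1}{1297} = \frac{27}{1297}$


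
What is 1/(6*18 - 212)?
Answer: -1/104 ≈ -0.0096154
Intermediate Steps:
1/(6*18 - 212) = 1/(108 - 212) = 1/(-104) = -1/104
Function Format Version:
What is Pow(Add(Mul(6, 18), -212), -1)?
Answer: Rational(-1, 104) ≈ -0.0096154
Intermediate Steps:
Pow(Add(Mul(6, 18), -212), -1) = Pow(Add(108, -212), -1) = Pow(-104, -1) = Rational(-1, 104)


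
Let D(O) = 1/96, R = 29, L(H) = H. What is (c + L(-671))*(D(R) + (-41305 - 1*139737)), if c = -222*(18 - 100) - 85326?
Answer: 1178244441583/96 ≈ 1.2273e+10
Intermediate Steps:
D(O) = 1/96
c = -67122 (c = -222*(-82) - 85326 = 18204 - 85326 = -67122)
(c + L(-671))*(D(R) + (-41305 - 1*139737)) = (-67122 - 671)*(1/96 + (-41305 - 1*139737)) = -67793*(1/96 + (-41305 - 139737)) = -67793*(1/96 - 181042) = -67793*(-17380031/96) = 1178244441583/96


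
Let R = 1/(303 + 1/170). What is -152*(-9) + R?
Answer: 70467218/51511 ≈ 1368.0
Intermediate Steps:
R = 170/51511 (R = 1/(303 + 1/170) = 1/(51511/170) = 170/51511 ≈ 0.0033003)
-152*(-9) + R = -152*(-9) + 170/51511 = 1368 + 170/51511 = 70467218/51511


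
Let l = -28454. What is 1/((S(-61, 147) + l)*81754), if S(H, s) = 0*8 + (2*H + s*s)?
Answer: -1/569580118 ≈ -1.7557e-9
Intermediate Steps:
S(H, s) = s² + 2*H (S(H, s) = 0 + (2*H + s²) = 0 + (s² + 2*H) = s² + 2*H)
1/((S(-61, 147) + l)*81754) = 1/((147² + 2*(-61)) - 28454*81754) = (1/81754)/((21609 - 122) - 28454) = (1/81754)/(21487 - 28454) = (1/81754)/(-6967) = -1/6967*1/81754 = -1/569580118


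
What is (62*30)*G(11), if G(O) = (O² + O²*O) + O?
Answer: 2721180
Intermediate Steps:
G(O) = O + O² + O³ (G(O) = (O² + O³) + O = O + O² + O³)
(62*30)*G(11) = (62*30)*(11*(1 + 11 + 11²)) = 1860*(11*(1 + 11 + 121)) = 1860*(11*133) = 1860*1463 = 2721180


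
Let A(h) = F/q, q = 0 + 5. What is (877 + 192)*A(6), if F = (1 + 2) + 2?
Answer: 1069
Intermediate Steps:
q = 5
F = 5 (F = 3 + 2 = 5)
A(h) = 1 (A(h) = 5/5 = 5*(1/5) = 1)
(877 + 192)*A(6) = (877 + 192)*1 = 1069*1 = 1069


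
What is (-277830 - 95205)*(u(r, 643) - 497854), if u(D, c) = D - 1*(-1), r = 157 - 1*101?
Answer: 185695703895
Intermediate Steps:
r = 56 (r = 157 - 101 = 56)
u(D, c) = 1 + D (u(D, c) = D + 1 = 1 + D)
(-277830 - 95205)*(u(r, 643) - 497854) = (-277830 - 95205)*((1 + 56) - 497854) = -373035*(57 - 497854) = -373035*(-497797) = 185695703895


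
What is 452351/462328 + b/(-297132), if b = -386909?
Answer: 78321705371/34343110824 ≈ 2.2806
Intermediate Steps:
452351/462328 + b/(-297132) = 452351/462328 - 386909/(-297132) = 452351*(1/462328) - 386909*(-1/297132) = 452351/462328 + 386909/297132 = 78321705371/34343110824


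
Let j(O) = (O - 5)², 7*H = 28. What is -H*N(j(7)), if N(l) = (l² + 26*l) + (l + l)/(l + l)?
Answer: -484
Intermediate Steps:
H = 4 (H = (⅐)*28 = 4)
j(O) = (-5 + O)²
N(l) = 1 + l² + 26*l (N(l) = (l² + 26*l) + (2*l)/((2*l)) = (l² + 26*l) + (2*l)*(1/(2*l)) = (l² + 26*l) + 1 = 1 + l² + 26*l)
-H*N(j(7)) = -4*(1 + ((-5 + 7)²)² + 26*(-5 + 7)²) = -4*(1 + (2²)² + 26*2²) = -4*(1 + 4² + 26*4) = -4*(1 + 16 + 104) = -4*121 = -1*484 = -484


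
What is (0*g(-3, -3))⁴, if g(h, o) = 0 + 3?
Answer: 0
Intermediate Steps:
g(h, o) = 3
(0*g(-3, -3))⁴ = (0*3)⁴ = 0⁴ = 0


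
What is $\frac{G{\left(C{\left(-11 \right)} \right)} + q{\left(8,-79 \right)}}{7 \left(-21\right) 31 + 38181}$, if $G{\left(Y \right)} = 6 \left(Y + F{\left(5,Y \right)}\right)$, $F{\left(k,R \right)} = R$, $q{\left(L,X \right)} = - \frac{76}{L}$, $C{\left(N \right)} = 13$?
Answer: $\frac{293}{67248} \approx 0.004357$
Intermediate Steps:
$G{\left(Y \right)} = 12 Y$ ($G{\left(Y \right)} = 6 \left(Y + Y\right) = 6 \cdot 2 Y = 12 Y$)
$\frac{G{\left(C{\left(-11 \right)} \right)} + q{\left(8,-79 \right)}}{7 \left(-21\right) 31 + 38181} = \frac{12 \cdot 13 - \frac{76}{8}}{7 \left(-21\right) 31 + 38181} = \frac{156 - \frac{19}{2}}{\left(-147\right) 31 + 38181} = \frac{156 - \frac{19}{2}}{-4557 + 38181} = \frac{293}{2 \cdot 33624} = \frac{293}{2} \cdot \frac{1}{33624} = \frac{293}{67248}$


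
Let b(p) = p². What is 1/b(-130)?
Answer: 1/16900 ≈ 5.9172e-5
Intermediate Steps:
1/b(-130) = 1/((-130)²) = 1/16900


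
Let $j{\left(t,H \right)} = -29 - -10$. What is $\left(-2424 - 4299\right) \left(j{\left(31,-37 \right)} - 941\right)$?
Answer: $6454080$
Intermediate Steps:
$j{\left(t,H \right)} = -19$ ($j{\left(t,H \right)} = -29 + 10 = -19$)
$\left(-2424 - 4299\right) \left(j{\left(31,-37 \right)} - 941\right) = \left(-2424 - 4299\right) \left(-19 - 941\right) = \left(-6723\right) \left(-960\right) = 6454080$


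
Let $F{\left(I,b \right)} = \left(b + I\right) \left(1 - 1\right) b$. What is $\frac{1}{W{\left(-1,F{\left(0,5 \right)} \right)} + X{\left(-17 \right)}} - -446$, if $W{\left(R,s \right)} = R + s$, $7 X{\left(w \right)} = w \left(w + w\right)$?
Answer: $\frac{254673}{571} \approx 446.01$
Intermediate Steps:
$X{\left(w \right)} = \frac{2 w^{2}}{7}$ ($X{\left(w \right)} = \frac{w \left(w + w\right)}{7} = \frac{w 2 w}{7} = \frac{2 w^{2}}{7}$)
$F{\left(I,b \right)} = 0$ ($F{\left(I,b \right)} = \left(I + b\right) \left(1 - 1\right) b = \left(I + b\right) 0 b = 0 b = 0$)
$\frac{1}{W{\left(-1,F{\left(0,5 \right)} \right)} + X{\left(-17 \right)}} - -446 = \frac{1}{\left(-1 + 0\right) + \frac{2 \left(-17\right)^{2}}{7}} - -446 = \frac{1}{-1 + \frac{2}{7} \cdot 289} + 446 = \frac{1}{-1 + \frac{578}{7}} + 446 = \frac{1}{\frac{571}{7}} + 446 = \frac{7}{571} + 446 = \frac{254673}{571}$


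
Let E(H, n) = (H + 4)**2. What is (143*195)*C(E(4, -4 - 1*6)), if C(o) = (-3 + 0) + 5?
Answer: 55770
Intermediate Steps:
E(H, n) = (4 + H)**2
C(o) = 2 (C(o) = -3 + 5 = 2)
(143*195)*C(E(4, -4 - 1*6)) = (143*195)*2 = 27885*2 = 55770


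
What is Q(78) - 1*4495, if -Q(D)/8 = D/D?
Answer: -4503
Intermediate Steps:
Q(D) = -8 (Q(D) = -8*D/D = -8*1 = -8)
Q(78) - 1*4495 = -8 - 1*4495 = -8 - 4495 = -4503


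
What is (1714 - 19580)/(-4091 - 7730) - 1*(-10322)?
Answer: 122034228/11821 ≈ 10324.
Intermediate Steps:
(1714 - 19580)/(-4091 - 7730) - 1*(-10322) = -17866/(-11821) + 10322 = -17866*(-1/11821) + 10322 = 17866/11821 + 10322 = 122034228/11821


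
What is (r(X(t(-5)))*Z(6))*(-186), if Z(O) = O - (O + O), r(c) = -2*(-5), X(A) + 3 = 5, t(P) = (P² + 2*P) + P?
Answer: 11160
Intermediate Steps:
t(P) = P² + 3*P
X(A) = 2 (X(A) = -3 + 5 = 2)
r(c) = 10
Z(O) = -O (Z(O) = O - 2*O = -O)
(r(X(t(-5)))*Z(6))*(-186) = (10*(-1*6))*(-186) = (10*(-6))*(-186) = -60*(-186) = 11160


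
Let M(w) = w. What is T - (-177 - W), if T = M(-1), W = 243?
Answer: 419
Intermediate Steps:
T = -1
T - (-177 - W) = -1 - (-177 - 1*243) = -1 - (-177 - 243) = -1 - 1*(-420) = -1 + 420 = 419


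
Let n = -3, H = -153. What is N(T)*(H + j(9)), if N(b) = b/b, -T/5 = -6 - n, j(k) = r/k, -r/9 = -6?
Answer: -147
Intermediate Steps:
r = 54 (r = -9*(-6) = 54)
j(k) = 54/k
T = 15 (T = -5*(-6 - 1*(-3)) = -5*(-6 + 3) = -5*(-3) = 15)
N(b) = 1
N(T)*(H + j(9)) = 1*(-153 + 54/9) = 1*(-153 + 54*(⅑)) = 1*(-153 + 6) = 1*(-147) = -147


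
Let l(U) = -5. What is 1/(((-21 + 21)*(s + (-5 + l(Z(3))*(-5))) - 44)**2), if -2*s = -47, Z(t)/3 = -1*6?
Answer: 1/1936 ≈ 0.00051653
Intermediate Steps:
Z(t) = -18 (Z(t) = 3*(-1*6) = 3*(-6) = -18)
s = 47/2 (s = -1/2*(-47) = 47/2 ≈ 23.500)
1/(((-21 + 21)*(s + (-5 + l(Z(3))*(-5))) - 44)**2) = 1/(((-21 + 21)*(47/2 + (-5 - 5*(-5))) - 44)**2) = 1/((0*(47/2 + (-5 + 25)) - 44)**2) = 1/((0*(47/2 + 20) - 44)**2) = 1/((0*(87/2) - 44)**2) = 1/((0 - 44)**2) = 1/((-44)**2) = 1/1936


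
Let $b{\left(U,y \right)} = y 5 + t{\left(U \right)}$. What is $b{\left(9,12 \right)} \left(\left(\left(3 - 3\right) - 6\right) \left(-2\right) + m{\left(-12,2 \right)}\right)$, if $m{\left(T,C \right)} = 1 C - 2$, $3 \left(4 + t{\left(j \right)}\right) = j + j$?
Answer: $744$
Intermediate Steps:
$t{\left(j \right)} = -4 + \frac{2 j}{3}$ ($t{\left(j \right)} = -4 + \frac{j + j}{3} = -4 + \frac{2 j}{3}$)
$m{\left(T,C \right)} = -2 + C$ ($m{\left(T,C \right)} = C - 2 = -2 + C$)
$b{\left(U,y \right)} = -4 + 5 y + \frac{2 U}{3}$ ($b{\left(U,y \right)} = y 5 + \left(-4 + \frac{2 U}{3}\right) = 5 y + \left(-4 + \frac{2 U}{3}\right) = -4 + 5 y + \frac{2 U}{3}$)
$b{\left(9,12 \right)} \left(\left(\left(3 - 3\right) - 6\right) \left(-2\right) + m{\left(-12,2 \right)}\right) = \left(-4 + 5 \cdot 12 + \frac{2}{3} \cdot 9\right) \left(\left(\left(3 - 3\right) - 6\right) \left(-2\right) + \left(-2 + 2\right)\right) = \left(-4 + 60 + 6\right) \left(\left(0 - 6\right) \left(-2\right) + 0\right) = 62 \left(\left(-6\right) \left(-2\right) + 0\right) = 62 \left(12 + 0\right) = 62 \cdot 12 = 744$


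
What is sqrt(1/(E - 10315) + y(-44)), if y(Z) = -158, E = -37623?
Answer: I*sqrt(363092239290)/47938 ≈ 12.57*I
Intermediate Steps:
sqrt(1/(E - 10315) + y(-44)) = sqrt(1/(-37623 - 10315) - 158) = sqrt(1/(-47938) - 158) = sqrt(-1/47938 - 158) = sqrt(-7574205/47938) = I*sqrt(363092239290)/47938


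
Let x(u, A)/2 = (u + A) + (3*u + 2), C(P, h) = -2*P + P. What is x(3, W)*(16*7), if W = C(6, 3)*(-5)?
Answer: 9856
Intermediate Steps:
C(P, h) = -P
W = 30 (W = -1*6*(-5) = -6*(-5) = 30)
x(u, A) = 4 + 2*A + 8*u (x(u, A) = 2*((u + A) + (3*u + 2)) = 2*((A + u) + (2 + 3*u)) = 2*(2 + A + 4*u) = 4 + 2*A + 8*u)
x(3, W)*(16*7) = (4 + 2*30 + 8*3)*(16*7) = (4 + 60 + 24)*112 = 88*112 = 9856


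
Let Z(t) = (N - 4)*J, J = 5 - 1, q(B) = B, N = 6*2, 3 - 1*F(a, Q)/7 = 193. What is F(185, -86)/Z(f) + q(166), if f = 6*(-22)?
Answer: 1991/16 ≈ 124.44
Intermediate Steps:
F(a, Q) = -1330 (F(a, Q) = 21 - 7*193 = 21 - 1351 = -1330)
N = 12
J = 4
f = -132
Z(t) = 32 (Z(t) = (12 - 4)*4 = 8*4 = 32)
F(185, -86)/Z(f) + q(166) = -1330/32 + 166 = -1330*1/32 + 166 = -665/16 + 166 = 1991/16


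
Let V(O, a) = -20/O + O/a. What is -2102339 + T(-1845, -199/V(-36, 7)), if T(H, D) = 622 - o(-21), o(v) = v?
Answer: -2101696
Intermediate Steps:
T(H, D) = 643 (T(H, D) = 622 - 1*(-21) = 622 + 21 = 643)
-2102339 + T(-1845, -199/V(-36, 7)) = -2102339 + 643 = -2101696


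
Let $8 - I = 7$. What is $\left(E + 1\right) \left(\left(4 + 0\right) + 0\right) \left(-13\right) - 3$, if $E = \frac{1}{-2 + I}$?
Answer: $-3$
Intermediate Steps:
$I = 1$ ($I = 8 - 7 = 1$)
$E = -1$ ($E = \frac{1}{-2 + 1} = \frac{1}{-1} = -1$)
$\left(E + 1\right) \left(\left(4 + 0\right) + 0\right) \left(-13\right) - 3 = \left(-1 + 1\right) \left(\left(4 + 0\right) + 0\right) \left(-13\right) - 3 = 0 \left(4 + 0\right) \left(-13\right) - 3 = 0 \cdot 4 \left(-13\right) - 3 = 0 \left(-13\right) - 3 = 0 - 3 = -3$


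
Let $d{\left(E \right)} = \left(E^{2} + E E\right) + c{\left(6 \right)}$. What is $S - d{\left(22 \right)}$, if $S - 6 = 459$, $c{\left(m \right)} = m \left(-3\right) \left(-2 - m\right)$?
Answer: $-647$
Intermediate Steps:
$c{\left(m \right)} = - 3 m \left(-2 - m\right)$
$d{\left(E \right)} = 144 + 2 E^{2}$ ($d{\left(E \right)} = \left(E^{2} + E E\right) + 3 \cdot 6 \left(2 + 6\right) = \left(E^{2} + E^{2}\right) + 3 \cdot 6 \cdot 8 = 2 E^{2} + 144 = 144 + 2 E^{2}$)
$S = 465$ ($S = 6 + 459 = 465$)
$S - d{\left(22 \right)} = 465 - \left(144 + 2 \cdot 22^{2}\right) = 465 - \left(144 + 2 \cdot 484\right) = 465 - \left(144 + 968\right) = 465 - 1112 = -647$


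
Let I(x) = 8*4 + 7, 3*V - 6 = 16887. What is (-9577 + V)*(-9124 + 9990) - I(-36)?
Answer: -3417275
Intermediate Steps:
V = 5631 (V = 2 + (⅓)*16887 = 2 + 5629 = 5631)
I(x) = 39 (I(x) = 32 + 7 = 39)
(-9577 + V)*(-9124 + 9990) - I(-36) = (-9577 + 5631)*(-9124 + 9990) - 1*39 = -3946*866 - 39 = -3417236 - 39 = -3417275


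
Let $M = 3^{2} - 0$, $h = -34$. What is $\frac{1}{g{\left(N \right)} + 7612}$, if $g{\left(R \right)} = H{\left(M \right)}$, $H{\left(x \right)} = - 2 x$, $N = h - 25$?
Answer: $\frac{1}{7594} \approx 0.00013168$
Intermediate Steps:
$N = -59$ ($N = -34 - 25 = -59$)
$M = 9$ ($M = 9 + 0 = 9$)
$g{\left(R \right)} = -18$ ($g{\left(R \right)} = \left(-2\right) 9 = -18$)
$\frac{1}{g{\left(N \right)} + 7612} = \frac{1}{-18 + 7612} = \frac{1}{7594}$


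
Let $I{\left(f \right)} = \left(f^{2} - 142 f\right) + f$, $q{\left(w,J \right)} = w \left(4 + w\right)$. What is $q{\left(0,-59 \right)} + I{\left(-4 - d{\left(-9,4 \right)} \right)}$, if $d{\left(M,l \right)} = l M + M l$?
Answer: $-4964$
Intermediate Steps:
$d{\left(M,l \right)} = 2 M l$ ($d{\left(M,l \right)} = M l + M l = 2 M l$)
$I{\left(f \right)} = f^{2} - 141 f$
$q{\left(0,-59 \right)} + I{\left(-4 - d{\left(-9,4 \right)} \right)} = 0 \left(4 + 0\right) + \left(-4 - 2 \left(-9\right) 4\right) \left(-141 - \left(4 + 2 \left(-9\right) 4\right)\right) = 0 \cdot 4 + \left(-4 - -72\right) \left(-141 - -68\right) = 0 + \left(-4 + 72\right) \left(-141 + \left(-4 + 72\right)\right) = 0 + 68 \left(-141 + 68\right) = 0 + 68 \left(-73\right) = 0 - 4964 = -4964$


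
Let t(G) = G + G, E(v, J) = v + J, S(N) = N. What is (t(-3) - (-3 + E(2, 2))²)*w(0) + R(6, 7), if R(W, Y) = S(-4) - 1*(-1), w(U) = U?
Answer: -3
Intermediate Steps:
E(v, J) = J + v
R(W, Y) = -3 (R(W, Y) = -4 - 1*(-1) = -4 + 1 = -3)
t(G) = 2*G
(t(-3) - (-3 + E(2, 2))²)*w(0) + R(6, 7) = (2*(-3) - (-3 + (2 + 2))²)*0 - 3 = (-6 - (-3 + 4)²)*0 - 3 = (-6 - 1*1²)*0 - 3 = (-6 - 1*1)*0 - 3 = (-6 - 1)*0 - 3 = -7*0 - 3 = 0 - 3 = -3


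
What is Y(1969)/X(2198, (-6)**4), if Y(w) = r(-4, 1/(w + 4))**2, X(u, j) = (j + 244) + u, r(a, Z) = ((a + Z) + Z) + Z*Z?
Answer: 242330523846961/56643181434094458 ≈ 0.0042782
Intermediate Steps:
r(a, Z) = a + Z**2 + 2*Z (r(a, Z) = ((Z + a) + Z) + Z**2 = (a + 2*Z) + Z**2 = a + Z**2 + 2*Z)
X(u, j) = 244 + j + u (X(u, j) = (244 + j) + u = 244 + j + u)
Y(w) = (-4 + (4 + w)**(-2) + 2/(4 + w))**2 (Y(w) = (-4 + (1/(w + 4))**2 + 2/(w + 4))**2 = (-4 + (1/(4 + w))**2 + 2/(4 + w))**2 = (-4 + (4 + w)**(-2) + 2/(4 + w))**2)
Y(1969)/X(2198, (-6)**4) = ((4 + 1969 - 4*(4 + 1969)**3 + 2*(4 + 1969)**2)**2/(4 + 1969)**6)/(244 + (-6)**4 + 2198) = ((4 + 1969 - 4*1973**3 + 2*1973**2)**2/1973**6)/(244 + 1296 + 2198) = ((4 + 1969 - 4*7680354317 + 2*3892729)**2/58987842434660536489)/3738 = ((4 + 1969 - 30721417268 + 7785458)**2/58987842434660536489)*(1/3738) = ((1/58987842434660536489)*(-30713629837)**2)*(1/3738) = ((1/58987842434660536489)*943327057764256646569)*(1/3738) = (242330523846961/15153339067441)*(1/3738) = 242330523846961/56643181434094458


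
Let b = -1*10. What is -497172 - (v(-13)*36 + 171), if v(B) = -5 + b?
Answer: -496803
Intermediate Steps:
b = -10
v(B) = -15 (v(B) = -5 - 10 = -15)
-497172 - (v(-13)*36 + 171) = -497172 - (-15*36 + 171) = -497172 - (-540 + 171) = -497172 - 1*(-369) = -497172 + 369 = -496803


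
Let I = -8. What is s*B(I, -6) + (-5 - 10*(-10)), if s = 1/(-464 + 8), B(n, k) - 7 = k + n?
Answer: 43327/456 ≈ 95.015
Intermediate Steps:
B(n, k) = 7 + k + n (B(n, k) = 7 + (k + n) = 7 + k + n)
s = -1/456 (s = 1/(-456) = -1/456 ≈ -0.0021930)
s*B(I, -6) + (-5 - 10*(-10)) = -(7 - 6 - 8)/456 + (-5 - 10*(-10)) = -1/456*(-7) + (-5 + 100) = 7/456 + 95 = 43327/456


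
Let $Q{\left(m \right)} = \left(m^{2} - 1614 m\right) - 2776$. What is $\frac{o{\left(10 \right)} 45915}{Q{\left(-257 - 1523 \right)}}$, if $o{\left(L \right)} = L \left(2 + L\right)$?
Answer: $\frac{229575}{251606} \approx 0.91244$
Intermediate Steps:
$Q{\left(m \right)} = -2776 + m^{2} - 1614 m$
$\frac{o{\left(10 \right)} 45915}{Q{\left(-257 - 1523 \right)}} = \frac{10 \left(2 + 10\right) 45915}{-2776 + \left(-257 - 1523\right)^{2} - 1614 \left(-257 - 1523\right)} = \frac{10 \cdot 12 \cdot 45915}{-2776 + \left(-1780\right)^{2} - -2872920} = \frac{120 \cdot 45915}{-2776 + 3168400 + 2872920} = \frac{5509800}{6038544} = 5509800 \cdot \frac{1}{6038544} = \frac{229575}{251606}$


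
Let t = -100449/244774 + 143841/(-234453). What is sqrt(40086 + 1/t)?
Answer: 2*sqrt(3844412705744548489199399)/19586368777 ≈ 200.21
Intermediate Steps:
t = -19586368777/19129332874 (t = -100449*1/244774 + 143841*(-1/234453) = -100449/244774 - 47947/78151 = -19586368777/19129332874 ≈ -1.0239)
sqrt(40086 + 1/t) = sqrt(40086 + 1/(-19586368777/19129332874)) = sqrt(40086 - 19129332874/19586368777) = sqrt(785120049461948/19586368777) = 2*sqrt(3844412705744548489199399)/19586368777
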